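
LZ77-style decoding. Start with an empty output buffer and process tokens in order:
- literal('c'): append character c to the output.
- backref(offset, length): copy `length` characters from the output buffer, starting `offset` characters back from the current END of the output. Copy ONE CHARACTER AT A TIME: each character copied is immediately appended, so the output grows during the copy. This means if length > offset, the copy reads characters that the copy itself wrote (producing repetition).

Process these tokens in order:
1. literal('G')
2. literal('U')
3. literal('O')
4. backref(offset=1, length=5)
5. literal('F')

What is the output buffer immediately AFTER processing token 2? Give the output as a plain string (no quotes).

Answer: GU

Derivation:
Token 1: literal('G'). Output: "G"
Token 2: literal('U'). Output: "GU"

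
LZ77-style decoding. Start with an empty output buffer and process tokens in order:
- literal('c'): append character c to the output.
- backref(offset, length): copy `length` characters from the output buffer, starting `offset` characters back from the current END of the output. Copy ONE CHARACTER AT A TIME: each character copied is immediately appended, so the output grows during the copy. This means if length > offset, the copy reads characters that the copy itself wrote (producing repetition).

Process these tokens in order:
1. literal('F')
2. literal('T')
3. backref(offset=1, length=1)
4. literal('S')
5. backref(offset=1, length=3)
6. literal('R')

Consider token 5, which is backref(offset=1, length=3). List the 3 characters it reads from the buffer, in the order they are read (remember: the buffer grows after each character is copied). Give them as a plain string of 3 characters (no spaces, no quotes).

Token 1: literal('F'). Output: "F"
Token 2: literal('T'). Output: "FT"
Token 3: backref(off=1, len=1). Copied 'T' from pos 1. Output: "FTT"
Token 4: literal('S'). Output: "FTTS"
Token 5: backref(off=1, len=3). Buffer before: "FTTS" (len 4)
  byte 1: read out[3]='S', append. Buffer now: "FTTSS"
  byte 2: read out[4]='S', append. Buffer now: "FTTSSS"
  byte 3: read out[5]='S', append. Buffer now: "FTTSSSS"

Answer: SSS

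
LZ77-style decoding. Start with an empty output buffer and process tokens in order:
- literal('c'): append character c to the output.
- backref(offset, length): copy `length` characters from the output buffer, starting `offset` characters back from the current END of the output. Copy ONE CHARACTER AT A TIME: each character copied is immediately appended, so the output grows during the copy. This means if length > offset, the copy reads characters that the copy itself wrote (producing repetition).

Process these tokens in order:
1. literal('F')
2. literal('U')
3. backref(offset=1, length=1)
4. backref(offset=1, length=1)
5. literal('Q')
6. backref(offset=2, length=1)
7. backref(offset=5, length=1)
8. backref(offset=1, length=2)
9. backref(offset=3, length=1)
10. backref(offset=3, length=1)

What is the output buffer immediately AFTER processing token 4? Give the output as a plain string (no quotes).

Answer: FUUU

Derivation:
Token 1: literal('F'). Output: "F"
Token 2: literal('U'). Output: "FU"
Token 3: backref(off=1, len=1). Copied 'U' from pos 1. Output: "FUU"
Token 4: backref(off=1, len=1). Copied 'U' from pos 2. Output: "FUUU"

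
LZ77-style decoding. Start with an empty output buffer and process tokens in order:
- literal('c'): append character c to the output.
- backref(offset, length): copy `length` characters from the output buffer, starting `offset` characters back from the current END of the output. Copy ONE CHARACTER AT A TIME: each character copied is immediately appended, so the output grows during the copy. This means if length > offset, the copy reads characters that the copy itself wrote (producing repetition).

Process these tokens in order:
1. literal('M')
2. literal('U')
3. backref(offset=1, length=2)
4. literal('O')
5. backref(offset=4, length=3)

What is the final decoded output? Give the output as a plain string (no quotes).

Token 1: literal('M'). Output: "M"
Token 2: literal('U'). Output: "MU"
Token 3: backref(off=1, len=2) (overlapping!). Copied 'UU' from pos 1. Output: "MUUU"
Token 4: literal('O'). Output: "MUUUO"
Token 5: backref(off=4, len=3). Copied 'UUU' from pos 1. Output: "MUUUOUUU"

Answer: MUUUOUUU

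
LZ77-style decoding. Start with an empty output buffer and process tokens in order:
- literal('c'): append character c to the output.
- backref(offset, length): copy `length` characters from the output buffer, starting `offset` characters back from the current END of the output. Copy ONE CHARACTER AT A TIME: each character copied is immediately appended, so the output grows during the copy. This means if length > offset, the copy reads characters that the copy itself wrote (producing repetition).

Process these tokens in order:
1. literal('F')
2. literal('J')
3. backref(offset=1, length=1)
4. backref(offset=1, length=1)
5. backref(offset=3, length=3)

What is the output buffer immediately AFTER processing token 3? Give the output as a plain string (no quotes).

Answer: FJJ

Derivation:
Token 1: literal('F'). Output: "F"
Token 2: literal('J'). Output: "FJ"
Token 3: backref(off=1, len=1). Copied 'J' from pos 1. Output: "FJJ"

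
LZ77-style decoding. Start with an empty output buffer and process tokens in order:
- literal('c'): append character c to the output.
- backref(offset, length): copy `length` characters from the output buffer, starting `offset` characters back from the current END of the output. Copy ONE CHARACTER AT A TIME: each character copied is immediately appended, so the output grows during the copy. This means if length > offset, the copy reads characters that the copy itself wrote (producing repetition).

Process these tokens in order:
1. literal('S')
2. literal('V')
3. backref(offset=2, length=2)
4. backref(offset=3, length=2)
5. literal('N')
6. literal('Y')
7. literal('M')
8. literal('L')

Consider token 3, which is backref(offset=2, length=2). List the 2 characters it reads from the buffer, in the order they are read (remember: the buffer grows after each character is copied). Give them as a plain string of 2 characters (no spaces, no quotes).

Token 1: literal('S'). Output: "S"
Token 2: literal('V'). Output: "SV"
Token 3: backref(off=2, len=2). Buffer before: "SV" (len 2)
  byte 1: read out[0]='S', append. Buffer now: "SVS"
  byte 2: read out[1]='V', append. Buffer now: "SVSV"

Answer: SV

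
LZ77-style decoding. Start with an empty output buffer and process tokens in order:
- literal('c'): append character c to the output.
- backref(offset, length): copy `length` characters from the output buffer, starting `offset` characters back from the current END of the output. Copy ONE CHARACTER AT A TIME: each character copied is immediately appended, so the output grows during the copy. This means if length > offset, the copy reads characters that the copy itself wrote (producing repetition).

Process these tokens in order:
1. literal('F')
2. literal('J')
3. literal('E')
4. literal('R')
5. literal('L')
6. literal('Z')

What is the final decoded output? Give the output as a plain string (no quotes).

Answer: FJERLZ

Derivation:
Token 1: literal('F'). Output: "F"
Token 2: literal('J'). Output: "FJ"
Token 3: literal('E'). Output: "FJE"
Token 4: literal('R'). Output: "FJER"
Token 5: literal('L'). Output: "FJERL"
Token 6: literal('Z'). Output: "FJERLZ"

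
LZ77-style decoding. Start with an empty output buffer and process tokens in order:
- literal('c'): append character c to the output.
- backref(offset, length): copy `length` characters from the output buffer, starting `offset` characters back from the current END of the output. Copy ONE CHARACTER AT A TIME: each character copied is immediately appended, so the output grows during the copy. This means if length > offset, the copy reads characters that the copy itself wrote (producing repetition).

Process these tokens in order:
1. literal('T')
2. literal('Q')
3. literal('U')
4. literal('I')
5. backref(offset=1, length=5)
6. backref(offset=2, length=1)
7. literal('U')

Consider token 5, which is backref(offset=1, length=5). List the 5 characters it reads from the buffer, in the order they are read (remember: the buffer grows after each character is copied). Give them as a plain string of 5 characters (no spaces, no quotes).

Token 1: literal('T'). Output: "T"
Token 2: literal('Q'). Output: "TQ"
Token 3: literal('U'). Output: "TQU"
Token 4: literal('I'). Output: "TQUI"
Token 5: backref(off=1, len=5). Buffer before: "TQUI" (len 4)
  byte 1: read out[3]='I', append. Buffer now: "TQUII"
  byte 2: read out[4]='I', append. Buffer now: "TQUIII"
  byte 3: read out[5]='I', append. Buffer now: "TQUIIII"
  byte 4: read out[6]='I', append. Buffer now: "TQUIIIII"
  byte 5: read out[7]='I', append. Buffer now: "TQUIIIIII"

Answer: IIIII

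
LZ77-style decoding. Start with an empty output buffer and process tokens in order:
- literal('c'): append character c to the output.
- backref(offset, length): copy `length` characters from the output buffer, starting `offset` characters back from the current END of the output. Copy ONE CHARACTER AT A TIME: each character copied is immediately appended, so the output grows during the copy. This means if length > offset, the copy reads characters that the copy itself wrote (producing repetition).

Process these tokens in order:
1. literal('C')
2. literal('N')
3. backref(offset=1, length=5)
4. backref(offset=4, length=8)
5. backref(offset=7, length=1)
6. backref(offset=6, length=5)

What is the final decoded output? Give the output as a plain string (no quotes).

Token 1: literal('C'). Output: "C"
Token 2: literal('N'). Output: "CN"
Token 3: backref(off=1, len=5) (overlapping!). Copied 'NNNNN' from pos 1. Output: "CNNNNNN"
Token 4: backref(off=4, len=8) (overlapping!). Copied 'NNNNNNNN' from pos 3. Output: "CNNNNNNNNNNNNNN"
Token 5: backref(off=7, len=1). Copied 'N' from pos 8. Output: "CNNNNNNNNNNNNNNN"
Token 6: backref(off=6, len=5). Copied 'NNNNN' from pos 10. Output: "CNNNNNNNNNNNNNNNNNNNN"

Answer: CNNNNNNNNNNNNNNNNNNNN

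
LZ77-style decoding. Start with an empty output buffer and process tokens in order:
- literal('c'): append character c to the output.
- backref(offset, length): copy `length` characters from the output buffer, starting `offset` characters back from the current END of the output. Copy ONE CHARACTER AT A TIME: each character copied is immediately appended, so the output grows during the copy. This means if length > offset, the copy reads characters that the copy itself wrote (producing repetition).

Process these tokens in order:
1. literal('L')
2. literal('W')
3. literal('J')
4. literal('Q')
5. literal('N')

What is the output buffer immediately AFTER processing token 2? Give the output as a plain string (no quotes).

Answer: LW

Derivation:
Token 1: literal('L'). Output: "L"
Token 2: literal('W'). Output: "LW"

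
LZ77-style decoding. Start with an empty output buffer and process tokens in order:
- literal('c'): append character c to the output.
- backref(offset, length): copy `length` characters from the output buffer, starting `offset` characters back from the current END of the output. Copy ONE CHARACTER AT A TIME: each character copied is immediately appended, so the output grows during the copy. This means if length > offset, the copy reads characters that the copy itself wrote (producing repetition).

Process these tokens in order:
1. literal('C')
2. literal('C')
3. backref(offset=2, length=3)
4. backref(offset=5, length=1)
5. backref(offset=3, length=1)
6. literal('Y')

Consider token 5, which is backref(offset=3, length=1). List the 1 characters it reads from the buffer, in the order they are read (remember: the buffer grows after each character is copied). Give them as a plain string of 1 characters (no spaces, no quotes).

Answer: C

Derivation:
Token 1: literal('C'). Output: "C"
Token 2: literal('C'). Output: "CC"
Token 3: backref(off=2, len=3) (overlapping!). Copied 'CCC' from pos 0. Output: "CCCCC"
Token 4: backref(off=5, len=1). Copied 'C' from pos 0. Output: "CCCCCC"
Token 5: backref(off=3, len=1). Buffer before: "CCCCCC" (len 6)
  byte 1: read out[3]='C', append. Buffer now: "CCCCCCC"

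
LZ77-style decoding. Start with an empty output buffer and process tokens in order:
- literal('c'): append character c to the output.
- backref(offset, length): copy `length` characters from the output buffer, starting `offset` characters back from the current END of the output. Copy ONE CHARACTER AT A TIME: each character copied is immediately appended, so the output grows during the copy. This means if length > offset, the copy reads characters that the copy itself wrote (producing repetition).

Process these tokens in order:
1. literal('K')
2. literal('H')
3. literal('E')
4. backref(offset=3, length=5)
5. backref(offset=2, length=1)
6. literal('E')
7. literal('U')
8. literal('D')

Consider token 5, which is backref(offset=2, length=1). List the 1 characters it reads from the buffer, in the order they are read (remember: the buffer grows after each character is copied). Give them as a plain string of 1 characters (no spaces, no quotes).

Answer: K

Derivation:
Token 1: literal('K'). Output: "K"
Token 2: literal('H'). Output: "KH"
Token 3: literal('E'). Output: "KHE"
Token 4: backref(off=3, len=5) (overlapping!). Copied 'KHEKH' from pos 0. Output: "KHEKHEKH"
Token 5: backref(off=2, len=1). Buffer before: "KHEKHEKH" (len 8)
  byte 1: read out[6]='K', append. Buffer now: "KHEKHEKHK"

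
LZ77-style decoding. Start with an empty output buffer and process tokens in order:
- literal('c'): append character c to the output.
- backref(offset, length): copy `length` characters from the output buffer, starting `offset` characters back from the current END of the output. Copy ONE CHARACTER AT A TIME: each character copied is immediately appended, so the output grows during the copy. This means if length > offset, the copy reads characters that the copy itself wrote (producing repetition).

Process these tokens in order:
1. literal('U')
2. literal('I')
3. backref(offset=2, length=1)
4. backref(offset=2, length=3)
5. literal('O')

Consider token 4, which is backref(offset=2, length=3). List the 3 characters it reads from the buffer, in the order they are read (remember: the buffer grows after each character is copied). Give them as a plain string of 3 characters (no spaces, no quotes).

Token 1: literal('U'). Output: "U"
Token 2: literal('I'). Output: "UI"
Token 3: backref(off=2, len=1). Copied 'U' from pos 0. Output: "UIU"
Token 4: backref(off=2, len=3). Buffer before: "UIU" (len 3)
  byte 1: read out[1]='I', append. Buffer now: "UIUI"
  byte 2: read out[2]='U', append. Buffer now: "UIUIU"
  byte 3: read out[3]='I', append. Buffer now: "UIUIUI"

Answer: IUI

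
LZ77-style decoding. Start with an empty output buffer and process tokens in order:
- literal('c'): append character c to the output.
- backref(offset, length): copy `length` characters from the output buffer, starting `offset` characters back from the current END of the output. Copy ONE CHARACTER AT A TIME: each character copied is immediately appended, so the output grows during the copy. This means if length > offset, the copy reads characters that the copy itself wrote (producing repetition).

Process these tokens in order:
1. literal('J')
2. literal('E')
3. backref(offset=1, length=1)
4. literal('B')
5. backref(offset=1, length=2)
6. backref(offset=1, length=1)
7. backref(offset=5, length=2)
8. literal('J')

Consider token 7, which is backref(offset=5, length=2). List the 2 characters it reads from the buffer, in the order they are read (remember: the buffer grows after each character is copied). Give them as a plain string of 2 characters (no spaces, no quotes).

Answer: EB

Derivation:
Token 1: literal('J'). Output: "J"
Token 2: literal('E'). Output: "JE"
Token 3: backref(off=1, len=1). Copied 'E' from pos 1. Output: "JEE"
Token 4: literal('B'). Output: "JEEB"
Token 5: backref(off=1, len=2) (overlapping!). Copied 'BB' from pos 3. Output: "JEEBBB"
Token 6: backref(off=1, len=1). Copied 'B' from pos 5. Output: "JEEBBBB"
Token 7: backref(off=5, len=2). Buffer before: "JEEBBBB" (len 7)
  byte 1: read out[2]='E', append. Buffer now: "JEEBBBBE"
  byte 2: read out[3]='B', append. Buffer now: "JEEBBBBEB"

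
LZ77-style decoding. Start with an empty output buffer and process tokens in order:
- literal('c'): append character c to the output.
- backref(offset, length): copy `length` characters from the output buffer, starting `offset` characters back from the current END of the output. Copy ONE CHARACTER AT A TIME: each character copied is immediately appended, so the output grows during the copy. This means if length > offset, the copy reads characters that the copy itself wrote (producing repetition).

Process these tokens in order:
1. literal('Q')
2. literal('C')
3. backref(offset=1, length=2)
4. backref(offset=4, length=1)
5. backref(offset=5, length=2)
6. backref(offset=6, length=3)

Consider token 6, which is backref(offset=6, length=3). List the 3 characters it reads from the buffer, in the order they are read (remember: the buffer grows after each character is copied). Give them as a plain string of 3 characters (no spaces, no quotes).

Answer: CCC

Derivation:
Token 1: literal('Q'). Output: "Q"
Token 2: literal('C'). Output: "QC"
Token 3: backref(off=1, len=2) (overlapping!). Copied 'CC' from pos 1. Output: "QCCC"
Token 4: backref(off=4, len=1). Copied 'Q' from pos 0. Output: "QCCCQ"
Token 5: backref(off=5, len=2). Copied 'QC' from pos 0. Output: "QCCCQQC"
Token 6: backref(off=6, len=3). Buffer before: "QCCCQQC" (len 7)
  byte 1: read out[1]='C', append. Buffer now: "QCCCQQCC"
  byte 2: read out[2]='C', append. Buffer now: "QCCCQQCCC"
  byte 3: read out[3]='C', append. Buffer now: "QCCCQQCCCC"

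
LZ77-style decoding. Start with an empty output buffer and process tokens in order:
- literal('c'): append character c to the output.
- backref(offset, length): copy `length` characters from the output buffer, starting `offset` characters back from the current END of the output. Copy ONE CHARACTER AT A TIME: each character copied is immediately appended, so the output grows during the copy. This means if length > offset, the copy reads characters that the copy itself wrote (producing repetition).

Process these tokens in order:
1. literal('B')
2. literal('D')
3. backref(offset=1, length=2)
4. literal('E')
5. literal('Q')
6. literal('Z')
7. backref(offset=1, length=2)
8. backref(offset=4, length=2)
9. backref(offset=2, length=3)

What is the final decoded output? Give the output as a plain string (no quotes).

Answer: BDDDEQZZZQZQZQ

Derivation:
Token 1: literal('B'). Output: "B"
Token 2: literal('D'). Output: "BD"
Token 3: backref(off=1, len=2) (overlapping!). Copied 'DD' from pos 1. Output: "BDDD"
Token 4: literal('E'). Output: "BDDDE"
Token 5: literal('Q'). Output: "BDDDEQ"
Token 6: literal('Z'). Output: "BDDDEQZ"
Token 7: backref(off=1, len=2) (overlapping!). Copied 'ZZ' from pos 6. Output: "BDDDEQZZZ"
Token 8: backref(off=4, len=2). Copied 'QZ' from pos 5. Output: "BDDDEQZZZQZ"
Token 9: backref(off=2, len=3) (overlapping!). Copied 'QZQ' from pos 9. Output: "BDDDEQZZZQZQZQ"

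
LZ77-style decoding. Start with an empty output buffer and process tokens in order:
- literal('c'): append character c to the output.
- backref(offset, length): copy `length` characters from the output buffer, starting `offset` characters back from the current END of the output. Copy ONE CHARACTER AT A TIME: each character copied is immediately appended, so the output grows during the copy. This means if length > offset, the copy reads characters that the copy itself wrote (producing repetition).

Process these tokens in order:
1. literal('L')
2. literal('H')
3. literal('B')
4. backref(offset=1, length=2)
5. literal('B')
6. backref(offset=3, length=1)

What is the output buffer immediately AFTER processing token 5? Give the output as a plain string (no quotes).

Token 1: literal('L'). Output: "L"
Token 2: literal('H'). Output: "LH"
Token 3: literal('B'). Output: "LHB"
Token 4: backref(off=1, len=2) (overlapping!). Copied 'BB' from pos 2. Output: "LHBBB"
Token 5: literal('B'). Output: "LHBBBB"

Answer: LHBBBB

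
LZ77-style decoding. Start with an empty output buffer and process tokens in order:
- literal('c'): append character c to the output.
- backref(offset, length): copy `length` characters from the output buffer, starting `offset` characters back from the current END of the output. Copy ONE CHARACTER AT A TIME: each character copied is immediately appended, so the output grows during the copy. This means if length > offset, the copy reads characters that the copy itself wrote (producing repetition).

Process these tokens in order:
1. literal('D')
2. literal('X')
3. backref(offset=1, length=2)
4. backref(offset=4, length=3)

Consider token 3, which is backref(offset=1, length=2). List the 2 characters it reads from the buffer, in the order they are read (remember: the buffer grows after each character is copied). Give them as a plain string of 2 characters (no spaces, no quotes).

Token 1: literal('D'). Output: "D"
Token 2: literal('X'). Output: "DX"
Token 3: backref(off=1, len=2). Buffer before: "DX" (len 2)
  byte 1: read out[1]='X', append. Buffer now: "DXX"
  byte 2: read out[2]='X', append. Buffer now: "DXXX"

Answer: XX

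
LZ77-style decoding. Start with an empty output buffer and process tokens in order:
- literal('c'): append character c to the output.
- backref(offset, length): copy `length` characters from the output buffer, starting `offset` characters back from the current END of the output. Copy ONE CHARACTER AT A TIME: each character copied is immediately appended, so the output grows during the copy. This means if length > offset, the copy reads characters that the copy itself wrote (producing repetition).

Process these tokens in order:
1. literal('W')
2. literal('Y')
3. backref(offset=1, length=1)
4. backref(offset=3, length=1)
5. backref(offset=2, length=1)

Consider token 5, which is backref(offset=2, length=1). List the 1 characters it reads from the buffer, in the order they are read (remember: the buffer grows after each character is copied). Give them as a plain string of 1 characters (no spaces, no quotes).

Answer: Y

Derivation:
Token 1: literal('W'). Output: "W"
Token 2: literal('Y'). Output: "WY"
Token 3: backref(off=1, len=1). Copied 'Y' from pos 1. Output: "WYY"
Token 4: backref(off=3, len=1). Copied 'W' from pos 0. Output: "WYYW"
Token 5: backref(off=2, len=1). Buffer before: "WYYW" (len 4)
  byte 1: read out[2]='Y', append. Buffer now: "WYYWY"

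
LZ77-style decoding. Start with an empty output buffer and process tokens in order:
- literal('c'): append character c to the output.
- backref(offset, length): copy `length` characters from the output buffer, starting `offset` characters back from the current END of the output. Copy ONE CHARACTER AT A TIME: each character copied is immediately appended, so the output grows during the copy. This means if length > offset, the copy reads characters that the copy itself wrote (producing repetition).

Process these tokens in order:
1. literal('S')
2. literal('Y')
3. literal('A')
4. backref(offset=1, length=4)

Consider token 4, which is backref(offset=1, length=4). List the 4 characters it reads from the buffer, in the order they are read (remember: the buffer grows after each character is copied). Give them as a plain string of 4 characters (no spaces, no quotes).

Token 1: literal('S'). Output: "S"
Token 2: literal('Y'). Output: "SY"
Token 3: literal('A'). Output: "SYA"
Token 4: backref(off=1, len=4). Buffer before: "SYA" (len 3)
  byte 1: read out[2]='A', append. Buffer now: "SYAA"
  byte 2: read out[3]='A', append. Buffer now: "SYAAA"
  byte 3: read out[4]='A', append. Buffer now: "SYAAAA"
  byte 4: read out[5]='A', append. Buffer now: "SYAAAAA"

Answer: AAAA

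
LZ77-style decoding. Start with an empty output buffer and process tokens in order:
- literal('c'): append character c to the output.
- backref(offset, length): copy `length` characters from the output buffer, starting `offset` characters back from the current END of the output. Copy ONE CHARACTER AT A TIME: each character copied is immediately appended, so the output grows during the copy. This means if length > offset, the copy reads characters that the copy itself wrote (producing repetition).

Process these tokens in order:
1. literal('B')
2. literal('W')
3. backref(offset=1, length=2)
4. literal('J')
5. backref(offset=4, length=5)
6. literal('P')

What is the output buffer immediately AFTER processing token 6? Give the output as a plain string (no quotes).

Answer: BWWWJWWWJWP

Derivation:
Token 1: literal('B'). Output: "B"
Token 2: literal('W'). Output: "BW"
Token 3: backref(off=1, len=2) (overlapping!). Copied 'WW' from pos 1. Output: "BWWW"
Token 4: literal('J'). Output: "BWWWJ"
Token 5: backref(off=4, len=5) (overlapping!). Copied 'WWWJW' from pos 1. Output: "BWWWJWWWJW"
Token 6: literal('P'). Output: "BWWWJWWWJWP"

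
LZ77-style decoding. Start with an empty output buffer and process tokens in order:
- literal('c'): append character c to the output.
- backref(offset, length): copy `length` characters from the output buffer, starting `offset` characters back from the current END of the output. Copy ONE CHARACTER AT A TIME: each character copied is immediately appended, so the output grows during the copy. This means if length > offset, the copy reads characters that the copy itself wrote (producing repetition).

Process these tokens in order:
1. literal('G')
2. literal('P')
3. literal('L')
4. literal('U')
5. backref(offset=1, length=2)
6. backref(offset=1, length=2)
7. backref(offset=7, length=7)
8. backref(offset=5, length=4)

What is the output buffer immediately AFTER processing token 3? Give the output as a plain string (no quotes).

Answer: GPL

Derivation:
Token 1: literal('G'). Output: "G"
Token 2: literal('P'). Output: "GP"
Token 3: literal('L'). Output: "GPL"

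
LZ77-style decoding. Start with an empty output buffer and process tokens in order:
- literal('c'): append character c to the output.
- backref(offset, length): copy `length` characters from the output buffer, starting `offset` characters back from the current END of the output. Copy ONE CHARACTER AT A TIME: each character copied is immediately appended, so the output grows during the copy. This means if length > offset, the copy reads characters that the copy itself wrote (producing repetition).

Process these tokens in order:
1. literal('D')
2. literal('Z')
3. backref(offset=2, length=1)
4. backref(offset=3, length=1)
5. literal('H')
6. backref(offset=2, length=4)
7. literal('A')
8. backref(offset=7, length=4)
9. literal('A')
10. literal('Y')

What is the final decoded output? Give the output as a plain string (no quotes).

Answer: DZDDHDHDHADHDHAY

Derivation:
Token 1: literal('D'). Output: "D"
Token 2: literal('Z'). Output: "DZ"
Token 3: backref(off=2, len=1). Copied 'D' from pos 0. Output: "DZD"
Token 4: backref(off=3, len=1). Copied 'D' from pos 0. Output: "DZDD"
Token 5: literal('H'). Output: "DZDDH"
Token 6: backref(off=2, len=4) (overlapping!). Copied 'DHDH' from pos 3. Output: "DZDDHDHDH"
Token 7: literal('A'). Output: "DZDDHDHDHA"
Token 8: backref(off=7, len=4). Copied 'DHDH' from pos 3. Output: "DZDDHDHDHADHDH"
Token 9: literal('A'). Output: "DZDDHDHDHADHDHA"
Token 10: literal('Y'). Output: "DZDDHDHDHADHDHAY"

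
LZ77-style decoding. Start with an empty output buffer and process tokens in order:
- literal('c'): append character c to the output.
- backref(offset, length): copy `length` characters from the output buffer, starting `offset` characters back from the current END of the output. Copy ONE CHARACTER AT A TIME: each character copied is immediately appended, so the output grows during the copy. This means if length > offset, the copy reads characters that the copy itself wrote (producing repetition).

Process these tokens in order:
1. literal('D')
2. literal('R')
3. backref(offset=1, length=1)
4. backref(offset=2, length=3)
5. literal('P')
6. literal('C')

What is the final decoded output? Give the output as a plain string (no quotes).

Answer: DRRRRRPC

Derivation:
Token 1: literal('D'). Output: "D"
Token 2: literal('R'). Output: "DR"
Token 3: backref(off=1, len=1). Copied 'R' from pos 1. Output: "DRR"
Token 4: backref(off=2, len=3) (overlapping!). Copied 'RRR' from pos 1. Output: "DRRRRR"
Token 5: literal('P'). Output: "DRRRRRP"
Token 6: literal('C'). Output: "DRRRRRPC"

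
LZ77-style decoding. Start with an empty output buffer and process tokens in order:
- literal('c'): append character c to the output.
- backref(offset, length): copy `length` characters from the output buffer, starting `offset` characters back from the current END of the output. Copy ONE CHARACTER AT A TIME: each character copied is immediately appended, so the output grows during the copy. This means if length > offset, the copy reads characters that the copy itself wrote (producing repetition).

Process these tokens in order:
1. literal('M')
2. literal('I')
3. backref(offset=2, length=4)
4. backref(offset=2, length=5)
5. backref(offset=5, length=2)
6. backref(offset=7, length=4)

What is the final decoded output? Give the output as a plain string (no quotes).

Token 1: literal('M'). Output: "M"
Token 2: literal('I'). Output: "MI"
Token 3: backref(off=2, len=4) (overlapping!). Copied 'MIMI' from pos 0. Output: "MIMIMI"
Token 4: backref(off=2, len=5) (overlapping!). Copied 'MIMIM' from pos 4. Output: "MIMIMIMIMIM"
Token 5: backref(off=5, len=2). Copied 'MI' from pos 6. Output: "MIMIMIMIMIMMI"
Token 6: backref(off=7, len=4). Copied 'MIMI' from pos 6. Output: "MIMIMIMIMIMMIMIMI"

Answer: MIMIMIMIMIMMIMIMI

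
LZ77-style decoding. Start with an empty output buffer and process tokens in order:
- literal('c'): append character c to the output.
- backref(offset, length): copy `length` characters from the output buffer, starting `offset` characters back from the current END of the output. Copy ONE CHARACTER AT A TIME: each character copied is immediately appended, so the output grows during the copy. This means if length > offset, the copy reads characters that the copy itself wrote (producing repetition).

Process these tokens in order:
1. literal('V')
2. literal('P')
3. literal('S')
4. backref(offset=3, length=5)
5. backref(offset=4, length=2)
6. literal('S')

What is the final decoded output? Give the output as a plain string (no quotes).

Answer: VPSVPSVPPSS

Derivation:
Token 1: literal('V'). Output: "V"
Token 2: literal('P'). Output: "VP"
Token 3: literal('S'). Output: "VPS"
Token 4: backref(off=3, len=5) (overlapping!). Copied 'VPSVP' from pos 0. Output: "VPSVPSVP"
Token 5: backref(off=4, len=2). Copied 'PS' from pos 4. Output: "VPSVPSVPPS"
Token 6: literal('S'). Output: "VPSVPSVPPSS"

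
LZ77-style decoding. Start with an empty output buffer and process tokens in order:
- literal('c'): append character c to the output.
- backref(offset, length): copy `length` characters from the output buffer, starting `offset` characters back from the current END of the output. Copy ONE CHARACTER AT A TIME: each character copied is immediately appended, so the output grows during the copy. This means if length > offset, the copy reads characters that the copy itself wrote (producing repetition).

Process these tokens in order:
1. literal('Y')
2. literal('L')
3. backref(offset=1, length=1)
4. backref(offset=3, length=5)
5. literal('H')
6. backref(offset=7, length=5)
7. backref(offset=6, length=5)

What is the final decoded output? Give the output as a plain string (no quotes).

Token 1: literal('Y'). Output: "Y"
Token 2: literal('L'). Output: "YL"
Token 3: backref(off=1, len=1). Copied 'L' from pos 1. Output: "YLL"
Token 4: backref(off=3, len=5) (overlapping!). Copied 'YLLYL' from pos 0. Output: "YLLYLLYL"
Token 5: literal('H'). Output: "YLLYLLYLH"
Token 6: backref(off=7, len=5). Copied 'LYLLY' from pos 2. Output: "YLLYLLYLHLYLLY"
Token 7: backref(off=6, len=5). Copied 'HLYLL' from pos 8. Output: "YLLYLLYLHLYLLYHLYLL"

Answer: YLLYLLYLHLYLLYHLYLL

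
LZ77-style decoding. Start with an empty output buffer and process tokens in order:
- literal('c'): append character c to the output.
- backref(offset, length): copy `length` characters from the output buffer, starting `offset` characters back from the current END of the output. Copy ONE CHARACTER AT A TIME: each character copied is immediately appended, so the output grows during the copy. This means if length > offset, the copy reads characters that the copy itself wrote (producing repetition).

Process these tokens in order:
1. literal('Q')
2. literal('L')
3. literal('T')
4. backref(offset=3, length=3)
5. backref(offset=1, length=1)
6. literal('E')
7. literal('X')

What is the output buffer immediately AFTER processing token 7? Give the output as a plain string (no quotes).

Token 1: literal('Q'). Output: "Q"
Token 2: literal('L'). Output: "QL"
Token 3: literal('T'). Output: "QLT"
Token 4: backref(off=3, len=3). Copied 'QLT' from pos 0. Output: "QLTQLT"
Token 5: backref(off=1, len=1). Copied 'T' from pos 5. Output: "QLTQLTT"
Token 6: literal('E'). Output: "QLTQLTTE"
Token 7: literal('X'). Output: "QLTQLTTEX"

Answer: QLTQLTTEX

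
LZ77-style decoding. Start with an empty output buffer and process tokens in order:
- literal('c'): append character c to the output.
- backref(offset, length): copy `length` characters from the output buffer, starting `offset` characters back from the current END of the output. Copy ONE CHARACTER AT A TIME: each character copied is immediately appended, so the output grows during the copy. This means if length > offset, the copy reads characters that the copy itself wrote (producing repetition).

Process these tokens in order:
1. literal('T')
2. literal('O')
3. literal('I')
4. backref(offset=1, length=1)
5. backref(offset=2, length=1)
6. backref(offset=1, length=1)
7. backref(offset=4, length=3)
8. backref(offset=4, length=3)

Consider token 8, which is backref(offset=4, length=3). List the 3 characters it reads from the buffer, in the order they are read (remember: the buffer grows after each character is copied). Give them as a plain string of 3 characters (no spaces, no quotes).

Token 1: literal('T'). Output: "T"
Token 2: literal('O'). Output: "TO"
Token 3: literal('I'). Output: "TOI"
Token 4: backref(off=1, len=1). Copied 'I' from pos 2. Output: "TOII"
Token 5: backref(off=2, len=1). Copied 'I' from pos 2. Output: "TOIII"
Token 6: backref(off=1, len=1). Copied 'I' from pos 4. Output: "TOIIII"
Token 7: backref(off=4, len=3). Copied 'III' from pos 2. Output: "TOIIIIIII"
Token 8: backref(off=4, len=3). Buffer before: "TOIIIIIII" (len 9)
  byte 1: read out[5]='I', append. Buffer now: "TOIIIIIIII"
  byte 2: read out[6]='I', append. Buffer now: "TOIIIIIIIII"
  byte 3: read out[7]='I', append. Buffer now: "TOIIIIIIIIII"

Answer: III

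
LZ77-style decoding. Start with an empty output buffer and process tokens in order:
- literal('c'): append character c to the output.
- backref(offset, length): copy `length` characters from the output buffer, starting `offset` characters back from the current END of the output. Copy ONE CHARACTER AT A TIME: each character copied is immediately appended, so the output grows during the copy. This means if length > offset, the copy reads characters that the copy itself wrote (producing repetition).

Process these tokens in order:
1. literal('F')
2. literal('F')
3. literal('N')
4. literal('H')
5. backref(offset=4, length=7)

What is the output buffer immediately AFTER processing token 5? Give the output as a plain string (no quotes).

Answer: FFNHFFNHFFN

Derivation:
Token 1: literal('F'). Output: "F"
Token 2: literal('F'). Output: "FF"
Token 3: literal('N'). Output: "FFN"
Token 4: literal('H'). Output: "FFNH"
Token 5: backref(off=4, len=7) (overlapping!). Copied 'FFNHFFN' from pos 0. Output: "FFNHFFNHFFN"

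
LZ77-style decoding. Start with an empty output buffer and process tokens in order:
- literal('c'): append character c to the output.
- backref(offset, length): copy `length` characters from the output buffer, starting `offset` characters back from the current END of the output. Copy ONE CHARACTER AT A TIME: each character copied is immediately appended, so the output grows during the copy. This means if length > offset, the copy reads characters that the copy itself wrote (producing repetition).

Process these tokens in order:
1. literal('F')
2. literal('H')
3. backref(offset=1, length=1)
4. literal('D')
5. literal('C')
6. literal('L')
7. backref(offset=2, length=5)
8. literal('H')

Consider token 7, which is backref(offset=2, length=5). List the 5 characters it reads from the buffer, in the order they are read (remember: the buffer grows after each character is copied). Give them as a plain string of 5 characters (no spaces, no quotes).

Token 1: literal('F'). Output: "F"
Token 2: literal('H'). Output: "FH"
Token 3: backref(off=1, len=1). Copied 'H' from pos 1. Output: "FHH"
Token 4: literal('D'). Output: "FHHD"
Token 5: literal('C'). Output: "FHHDC"
Token 6: literal('L'). Output: "FHHDCL"
Token 7: backref(off=2, len=5). Buffer before: "FHHDCL" (len 6)
  byte 1: read out[4]='C', append. Buffer now: "FHHDCLC"
  byte 2: read out[5]='L', append. Buffer now: "FHHDCLCL"
  byte 3: read out[6]='C', append. Buffer now: "FHHDCLCLC"
  byte 4: read out[7]='L', append. Buffer now: "FHHDCLCLCL"
  byte 5: read out[8]='C', append. Buffer now: "FHHDCLCLCLC"

Answer: CLCLC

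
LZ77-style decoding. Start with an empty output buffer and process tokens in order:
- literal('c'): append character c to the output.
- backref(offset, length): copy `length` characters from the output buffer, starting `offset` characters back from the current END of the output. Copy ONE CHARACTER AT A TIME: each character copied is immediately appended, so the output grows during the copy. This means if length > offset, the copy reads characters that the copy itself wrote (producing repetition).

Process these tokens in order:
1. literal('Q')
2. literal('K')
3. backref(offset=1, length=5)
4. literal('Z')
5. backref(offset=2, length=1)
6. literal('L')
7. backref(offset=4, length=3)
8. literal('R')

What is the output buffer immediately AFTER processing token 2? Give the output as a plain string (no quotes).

Answer: QK

Derivation:
Token 1: literal('Q'). Output: "Q"
Token 2: literal('K'). Output: "QK"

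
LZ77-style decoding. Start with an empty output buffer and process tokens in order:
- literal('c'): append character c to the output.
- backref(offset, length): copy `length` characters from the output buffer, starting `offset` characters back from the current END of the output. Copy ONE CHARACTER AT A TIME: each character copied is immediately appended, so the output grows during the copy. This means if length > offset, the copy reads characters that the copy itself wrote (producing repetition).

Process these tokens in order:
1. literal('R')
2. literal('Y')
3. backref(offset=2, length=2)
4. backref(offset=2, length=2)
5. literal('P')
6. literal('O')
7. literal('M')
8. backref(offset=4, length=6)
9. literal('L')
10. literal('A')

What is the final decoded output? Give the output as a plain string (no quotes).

Answer: RYRYRYPOMYPOMYPLA

Derivation:
Token 1: literal('R'). Output: "R"
Token 2: literal('Y'). Output: "RY"
Token 3: backref(off=2, len=2). Copied 'RY' from pos 0. Output: "RYRY"
Token 4: backref(off=2, len=2). Copied 'RY' from pos 2. Output: "RYRYRY"
Token 5: literal('P'). Output: "RYRYRYP"
Token 6: literal('O'). Output: "RYRYRYPO"
Token 7: literal('M'). Output: "RYRYRYPOM"
Token 8: backref(off=4, len=6) (overlapping!). Copied 'YPOMYP' from pos 5. Output: "RYRYRYPOMYPOMYP"
Token 9: literal('L'). Output: "RYRYRYPOMYPOMYPL"
Token 10: literal('A'). Output: "RYRYRYPOMYPOMYPLA"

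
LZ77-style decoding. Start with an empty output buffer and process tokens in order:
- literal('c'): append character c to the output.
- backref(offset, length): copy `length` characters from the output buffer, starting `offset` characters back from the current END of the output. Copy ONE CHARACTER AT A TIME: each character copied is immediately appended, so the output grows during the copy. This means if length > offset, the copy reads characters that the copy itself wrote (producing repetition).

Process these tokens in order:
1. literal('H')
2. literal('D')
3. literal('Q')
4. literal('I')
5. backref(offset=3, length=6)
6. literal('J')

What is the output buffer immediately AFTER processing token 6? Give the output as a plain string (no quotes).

Token 1: literal('H'). Output: "H"
Token 2: literal('D'). Output: "HD"
Token 3: literal('Q'). Output: "HDQ"
Token 4: literal('I'). Output: "HDQI"
Token 5: backref(off=3, len=6) (overlapping!). Copied 'DQIDQI' from pos 1. Output: "HDQIDQIDQI"
Token 6: literal('J'). Output: "HDQIDQIDQIJ"

Answer: HDQIDQIDQIJ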